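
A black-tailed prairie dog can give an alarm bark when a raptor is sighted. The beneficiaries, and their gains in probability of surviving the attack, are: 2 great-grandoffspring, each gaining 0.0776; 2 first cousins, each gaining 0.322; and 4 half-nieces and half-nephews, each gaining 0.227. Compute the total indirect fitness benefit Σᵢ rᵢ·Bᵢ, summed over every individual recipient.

r to a great-grandoffspring = 0.125 (three parent–offspring links: r = (1/2)^3 = 1/8).
r to a first cousin = 1/8 (first cousins share one grandparent pair — two paths of length 4: r = 2·(1/2)^4 = 1/8).
r to a half-niece or half-nephew = 1/8 (half-aunt/uncle↔niece/nephew: one path of length 3: r = (1/2)^3 = 1/8).
Summing one r·B term per recipient: 2·0.125·0.0776 + 2·0.125·0.322 + 4·0.125·0.227 = 0.2134.

0.2134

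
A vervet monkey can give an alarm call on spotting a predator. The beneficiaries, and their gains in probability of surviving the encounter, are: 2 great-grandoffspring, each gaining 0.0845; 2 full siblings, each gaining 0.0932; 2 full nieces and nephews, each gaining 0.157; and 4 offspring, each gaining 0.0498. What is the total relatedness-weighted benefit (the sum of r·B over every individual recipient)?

0.292425

r to a great-grandoffspring = 0.125 (three parent–offspring links: r = (1/2)^3 = 1/8).
r to a full sibling = 1/2 (full sibs share both parents — two paths of length 2: r = 2·(1/2)^2 = 1/2).
r to a full niece or nephew = 1/4 (full aunt/uncle↔niece/nephew: two paths of length 3 through the shared grandparent pair: r = 2·(1/2)^3 = 1/4).
r to an offspring = 1/2 (one parent–offspring link: r = (1/2)^1 = 1/2).
Summing one r·B term per recipient: 2·0.125·0.0845 + 2·0.5·0.0932 + 2·0.25·0.157 + 4·0.5·0.0498 = 0.292425.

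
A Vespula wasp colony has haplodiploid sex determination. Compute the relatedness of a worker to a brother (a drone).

0.25

Her haploid brother carries none of their father's genes and a random half of their mother's genome; that half matches the maternal half of her own genome with probability 1/2: r = 1/2 · 1/2 = 1/4.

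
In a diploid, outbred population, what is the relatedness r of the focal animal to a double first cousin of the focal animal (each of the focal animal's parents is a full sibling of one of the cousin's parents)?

0.25

Each parent–offspring link contributes a factor of 1/2, and independent paths through distinct common ancestors add.
Double first cousins share both grandparent pairs — four paths of length 4: r = 4·(1/2)^4 = 1/4.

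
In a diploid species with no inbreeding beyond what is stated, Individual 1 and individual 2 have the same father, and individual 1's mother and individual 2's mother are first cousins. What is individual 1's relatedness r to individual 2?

0.28125

Relatedness sums over independent paths through distinct common ancestors.
Individual 1 and individual 2 are related in two ways: half-sibs through their shared father (r = 1/4) and second cousins through their mothers (r = 1/32).
r = 1/4 + 1/32 = 0.28125.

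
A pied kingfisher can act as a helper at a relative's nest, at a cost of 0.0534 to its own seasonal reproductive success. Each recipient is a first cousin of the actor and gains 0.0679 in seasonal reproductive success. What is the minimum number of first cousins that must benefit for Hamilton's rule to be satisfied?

7

r to a first cousin = 1/8 (first cousins share one grandparent pair — two paths of length 4: r = 2·(1/2)^4 = 1/8).
Hamilton's rule: n·r·B > C  ⇒  n > C/(r·B) = 0.0534/(0.125·0.0679) = 6.292.
The smallest integer exceeding 6.292 is 7.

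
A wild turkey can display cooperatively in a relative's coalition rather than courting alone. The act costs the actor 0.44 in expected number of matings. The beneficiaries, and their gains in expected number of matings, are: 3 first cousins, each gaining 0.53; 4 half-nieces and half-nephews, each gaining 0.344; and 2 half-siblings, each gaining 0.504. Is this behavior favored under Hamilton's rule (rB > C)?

Hamilton's rule: the trait is favored when the sum of r·B over every recipient exceeds the actor's cost C.
r to a first cousin = 1/8 (first cousins share one grandparent pair — two paths of length 4: r = 2·(1/2)^4 = 1/8).
r to a half-niece or half-nephew = 0.125 (half-aunt/uncle↔niece/nephew: one path of length 3: r = (1/2)^3 = 1/8).
r to a half-sibling = 1/4 (half-sibs share one parent — one path of length 2: r = (1/2)^2 = 1/4).
Summing one r·B term per recipient: 3·0.125·0.53 + 4·0.125·0.344 + 2·0.25·0.504 = 0.62275.
0.62275 > 0.44: the indirect benefit exceeds the cost.

Yes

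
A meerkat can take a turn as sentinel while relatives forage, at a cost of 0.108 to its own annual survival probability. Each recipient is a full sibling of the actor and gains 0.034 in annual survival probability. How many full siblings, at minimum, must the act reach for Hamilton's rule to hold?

7

r to a full sibling = 1/2 (full sibs share both parents — two paths of length 2: r = 2·(1/2)^2 = 1/2).
Hamilton's rule: n·r·B > C  ⇒  n > C/(r·B) = 0.108/(0.5·0.034) = 6.353.
The smallest integer exceeding 6.353 is 7.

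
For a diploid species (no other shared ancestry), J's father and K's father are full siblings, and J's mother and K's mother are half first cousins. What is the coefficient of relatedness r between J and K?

0.140625

Independent pedigree routes through distinct common ancestors add.
J and K are related in two ways: first cousins through their fathers (r = 1/8) and half second cousins through their mothers (r = 1/64).
r = 1/8 + 1/64 = 9/64 = 0.140625.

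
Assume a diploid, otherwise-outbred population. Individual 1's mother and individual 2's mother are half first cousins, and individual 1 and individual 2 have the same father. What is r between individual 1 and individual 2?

0.265625

Independent pedigree routes through distinct common ancestors add.
Individual 1 and individual 2 are related in two ways: half second cousins through their mothers (r = 1/64) and half-sibs through their shared father (r = 1/4).
r = 1/64 + 1/4 = 17/64 = 0.265625.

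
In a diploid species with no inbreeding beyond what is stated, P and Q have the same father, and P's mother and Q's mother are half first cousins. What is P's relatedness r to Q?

0.265625

With two independent routes of shared ancestry, r is the sum of the two contributions.
P and Q are related in two ways: half-sibs through their shared father (r = 1/4) and half second cousins through their mothers (r = 1/64).
r = 1/4 + 1/64 = 17/64 = 0.265625.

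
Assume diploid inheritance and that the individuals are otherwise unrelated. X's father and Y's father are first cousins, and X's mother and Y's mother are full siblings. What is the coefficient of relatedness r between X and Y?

0.15625

Relatedness sums over independent paths through distinct common ancestors.
X and Y are related in two ways: second cousins through their fathers (r = 1/32) and first cousins through their mothers (r = 1/8).
r = 1/32 + 1/8 = 0.15625.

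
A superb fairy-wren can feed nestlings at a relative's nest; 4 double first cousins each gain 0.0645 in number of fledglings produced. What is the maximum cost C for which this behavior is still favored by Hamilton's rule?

0.0645

r to a double first cousin = 1/4 (double first cousins share both grandparent pairs — four paths of length 4: r = 4·(1/2)^4 = 1/4).
Hamilton's rule: n·r·B > C, so the trait is favored while C < n·r·B = 4·0.25·0.0645 = 0.0645.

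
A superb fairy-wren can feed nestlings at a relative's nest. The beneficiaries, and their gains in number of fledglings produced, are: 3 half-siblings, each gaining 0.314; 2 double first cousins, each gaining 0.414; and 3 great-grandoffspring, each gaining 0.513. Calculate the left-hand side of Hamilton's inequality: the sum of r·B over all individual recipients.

r to a half-sibling = 1/4 (half-sibs share one parent — one path of length 2: r = (1/2)^2 = 1/4).
r to a double first cousin = 1/4 (double first cousins share both grandparent pairs — four paths of length 4: r = 4·(1/2)^4 = 1/4).
r to a great-grandoffspring = 1/8 (three parent–offspring links: r = (1/2)^3 = 1/8).
Summing one r·B term per recipient: 3·0.25·0.314 + 2·0.25·0.414 + 3·0.125·0.513 = 0.634875.

0.634875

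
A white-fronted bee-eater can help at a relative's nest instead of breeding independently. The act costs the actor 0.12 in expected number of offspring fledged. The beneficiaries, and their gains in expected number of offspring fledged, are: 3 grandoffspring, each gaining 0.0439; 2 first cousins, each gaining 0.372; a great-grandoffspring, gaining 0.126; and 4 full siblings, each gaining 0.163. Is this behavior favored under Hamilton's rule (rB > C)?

Hamilton's rule: the trait is favored when the sum of r·B over every recipient exceeds the actor's cost C.
r to a grandoffspring = 0.25 (two parent–offspring links: r = (1/2)^2 = 1/4).
r to a first cousin = 1/8 (first cousins share one grandparent pair — two paths of length 4: r = 2·(1/2)^4 = 1/8).
r to a great-grandoffspring = 0.125 (three parent–offspring links: r = (1/2)^3 = 1/8).
r to a full sibling = 0.5 (full sibs share both parents — two paths of length 2: r = 2·(1/2)^2 = 1/2).
Summing one r·B term per recipient: 3·0.25·0.0439 + 2·0.125·0.372 + 1·0.125·0.126 + 4·0.5·0.163 = 0.467675.
0.467675 > 0.12: the indirect benefit exceeds the cost.

Yes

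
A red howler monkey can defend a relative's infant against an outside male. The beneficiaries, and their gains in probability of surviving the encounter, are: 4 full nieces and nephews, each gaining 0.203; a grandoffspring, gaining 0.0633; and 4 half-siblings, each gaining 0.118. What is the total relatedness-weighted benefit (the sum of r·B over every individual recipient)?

r to a full niece or nephew = 0.25 (full aunt/uncle↔niece/nephew: two paths of length 3 through the shared grandparent pair: r = 2·(1/2)^3 = 1/4).
r to a grandoffspring = 1/4 (two parent–offspring links: r = (1/2)^2 = 1/4).
r to a half-sibling = 0.25 (half-sibs share one parent — one path of length 2: r = (1/2)^2 = 1/4).
Summing one r·B term per recipient: 4·0.25·0.203 + 1·0.25·0.0633 + 4·0.25·0.118 = 0.336825.

0.336825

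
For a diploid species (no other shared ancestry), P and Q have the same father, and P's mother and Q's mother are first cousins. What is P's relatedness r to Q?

With two independent routes of shared ancestry, r is the sum of the two contributions.
P and Q are related in two ways: half-sibs through their shared father (r = 1/4) and second cousins through their mothers (r = 1/32).
r = 1/4 + 1/32 = 0.28125.

0.28125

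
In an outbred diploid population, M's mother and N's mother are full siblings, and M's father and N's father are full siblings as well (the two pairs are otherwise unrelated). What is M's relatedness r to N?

0.25

With two independent routes of shared ancestry, r is the sum of the two contributions.
M and N are related in two ways: first cousins through their mothers (r = 1/8) and first cousins through their fathers (r = 1/8) — i.e. double first cousins.
r = 1/8 + 1/8 = 0.25.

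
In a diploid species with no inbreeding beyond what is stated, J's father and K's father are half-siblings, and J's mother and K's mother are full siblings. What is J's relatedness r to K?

With two independent routes of shared ancestry, r is the sum of the two contributions.
J and K are related in two ways: half first cousins through their fathers (r = 1/16) and first cousins through their mothers (r = 1/8).
r = 1/16 + 1/8 = 3/16 = 0.1875.

0.1875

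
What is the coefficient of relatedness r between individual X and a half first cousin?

0.0625

Each parent–offspring link contributes a factor of 1/2, and independent paths through distinct common ancestors add.
Half first cousins share one grandparent — one path of length 4: r = (1/2)^4 = 1/16.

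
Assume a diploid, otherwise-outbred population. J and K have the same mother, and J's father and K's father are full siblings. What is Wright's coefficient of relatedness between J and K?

0.375

Relatedness sums over independent paths through distinct common ancestors.
J and K are related in two ways: half-sibs through their shared mother (r = 1/4) and first cousins through their fathers (r = 1/8).
r = 1/4 + 1/8 = 3/8 = 0.375.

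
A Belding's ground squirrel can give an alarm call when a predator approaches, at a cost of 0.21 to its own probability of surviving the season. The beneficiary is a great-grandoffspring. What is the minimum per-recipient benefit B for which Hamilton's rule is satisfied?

r to a great-grandoffspring = 0.125 (three parent–offspring links: r = (1/2)^3 = 1/8).
Hamilton's rule with n recipients of equal r: n·r·B > C, so B > C/(n·r) = 0.21/(1·0.125) = 1.68.

1.68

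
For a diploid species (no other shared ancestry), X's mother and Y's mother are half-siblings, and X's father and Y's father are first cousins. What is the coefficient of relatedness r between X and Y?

Independent pedigree routes through distinct common ancestors add.
X and Y are related in two ways: half first cousins through their mothers (r = 1/16) and second cousins through their fathers (r = 1/32).
r = 1/16 + 1/32 = 0.09375.

0.09375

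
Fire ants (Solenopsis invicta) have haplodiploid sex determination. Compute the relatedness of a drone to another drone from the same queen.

Haploid brothers each carry a random half of the queen's diploid genome, so on average they share half: r = 1/2.

0.5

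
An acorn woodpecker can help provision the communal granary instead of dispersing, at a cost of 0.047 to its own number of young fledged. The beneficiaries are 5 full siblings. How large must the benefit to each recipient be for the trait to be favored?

0.0188

r to a full sibling = 1/2 (full sibs share both parents — two paths of length 2: r = 2·(1/2)^2 = 1/2).
Hamilton's rule with n recipients of equal r: n·r·B > C, so B > C/(n·r) = 0.047/(5·0.5) = 0.0188.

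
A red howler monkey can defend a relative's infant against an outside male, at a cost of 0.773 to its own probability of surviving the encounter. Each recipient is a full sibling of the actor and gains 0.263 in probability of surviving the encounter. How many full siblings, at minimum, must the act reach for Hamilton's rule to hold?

r to a full sibling = 1/2 (full sibs share both parents — two paths of length 2: r = 2·(1/2)^2 = 1/2).
Hamilton's rule: n·r·B > C  ⇒  n > C/(r·B) = 0.773/(0.5·0.263) = 5.878.
The smallest integer exceeding 5.878 is 6.

6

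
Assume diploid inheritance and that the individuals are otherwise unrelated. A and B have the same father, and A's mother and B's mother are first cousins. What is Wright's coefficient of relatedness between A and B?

0.28125

Relatedness sums over independent paths through distinct common ancestors.
A and B are related in two ways: half-sibs through their shared father (r = 1/4) and second cousins through their mothers (r = 1/32).
r = 1/4 + 1/32 = 9/32 = 0.28125.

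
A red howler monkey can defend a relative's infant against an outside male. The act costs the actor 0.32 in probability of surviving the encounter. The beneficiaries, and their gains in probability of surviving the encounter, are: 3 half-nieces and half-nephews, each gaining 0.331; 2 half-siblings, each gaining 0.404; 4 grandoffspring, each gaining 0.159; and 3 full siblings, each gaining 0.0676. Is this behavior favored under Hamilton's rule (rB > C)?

Yes

Hamilton's rule: the trait is favored when the sum of r·B over every recipient exceeds the actor's cost C.
r to a half-niece or half-nephew = 0.125 (half-aunt/uncle↔niece/nephew: one path of length 3: r = (1/2)^3 = 1/8).
r to a half-sibling = 1/4 (half-sibs share one parent — one path of length 2: r = (1/2)^2 = 1/4).
r to a grandoffspring = 0.25 (two parent–offspring links: r = (1/2)^2 = 1/4).
r to a full sibling = 0.5 (full sibs share both parents — two paths of length 2: r = 2·(1/2)^2 = 1/2).
Summing one r·B term per recipient: 3·0.125·0.331 + 2·0.25·0.404 + 4·0.25·0.159 + 3·0.5·0.0676 = 0.586525.
0.586525 > 0.32: the indirect benefit exceeds the cost.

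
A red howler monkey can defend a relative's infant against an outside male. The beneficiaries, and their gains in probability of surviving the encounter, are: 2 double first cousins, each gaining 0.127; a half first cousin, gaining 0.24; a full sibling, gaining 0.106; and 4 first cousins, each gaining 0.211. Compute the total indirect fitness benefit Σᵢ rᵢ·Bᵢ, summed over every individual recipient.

0.237

r to a double first cousin = 0.25 (double first cousins share both grandparent pairs — four paths of length 4: r = 4·(1/2)^4 = 1/4).
r to a half first cousin = 0.0625 (half first cousins share one grandparent — one path of length 4: r = (1/2)^4 = 1/16).
r to a full sibling = 0.5 (full sibs share both parents — two paths of length 2: r = 2·(1/2)^2 = 1/2).
r to a first cousin = 0.125 (first cousins share one grandparent pair — two paths of length 4: r = 2·(1/2)^4 = 1/8).
Summing one r·B term per recipient: 2·0.25·0.127 + 1·0.0625·0.24 + 1·0.5·0.106 + 4·0.125·0.211 = 0.237.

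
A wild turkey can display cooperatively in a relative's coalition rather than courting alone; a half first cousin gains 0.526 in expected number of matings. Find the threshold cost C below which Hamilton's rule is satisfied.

0.032875

r to a half first cousin = 1/16 (half first cousins share one grandparent — one path of length 4: r = (1/2)^4 = 1/16).
Hamilton's rule: n·r·B > C, so the trait is favored while C < n·r·B = 1·0.0625·0.526 = 0.032875.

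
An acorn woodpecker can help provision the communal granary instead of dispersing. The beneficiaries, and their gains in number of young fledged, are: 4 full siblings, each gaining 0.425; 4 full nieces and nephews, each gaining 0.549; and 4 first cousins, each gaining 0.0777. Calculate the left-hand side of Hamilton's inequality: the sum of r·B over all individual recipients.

r to a full sibling = 1/2 (full sibs share both parents — two paths of length 2: r = 2·(1/2)^2 = 1/2).
r to a full niece or nephew = 0.25 (full aunt/uncle↔niece/nephew: two paths of length 3 through the shared grandparent pair: r = 2·(1/2)^3 = 1/4).
r to a first cousin = 0.125 (first cousins share one grandparent pair — two paths of length 4: r = 2·(1/2)^4 = 1/8).
Summing one r·B term per recipient: 4·0.5·0.425 + 4·0.25·0.549 + 4·0.125·0.0777 = 1.43785.

1.43785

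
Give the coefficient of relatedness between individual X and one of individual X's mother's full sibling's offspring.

Each parent–offspring link contributes a factor of 1/2, and independent paths through distinct common ancestors add.
First cousins share one grandparent pair — two paths of length 4: r = 2·(1/2)^4 = 1/8.

0.125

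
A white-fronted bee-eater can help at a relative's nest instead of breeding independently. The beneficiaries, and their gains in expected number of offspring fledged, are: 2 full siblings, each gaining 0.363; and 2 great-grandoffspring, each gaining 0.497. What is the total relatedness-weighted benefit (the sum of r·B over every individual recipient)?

0.48725

r to a full sibling = 1/2 (full sibs share both parents — two paths of length 2: r = 2·(1/2)^2 = 1/2).
r to a great-grandoffspring = 1/8 (three parent–offspring links: r = (1/2)^3 = 1/8).
Summing one r·B term per recipient: 2·0.5·0.363 + 2·0.125·0.497 = 0.48725.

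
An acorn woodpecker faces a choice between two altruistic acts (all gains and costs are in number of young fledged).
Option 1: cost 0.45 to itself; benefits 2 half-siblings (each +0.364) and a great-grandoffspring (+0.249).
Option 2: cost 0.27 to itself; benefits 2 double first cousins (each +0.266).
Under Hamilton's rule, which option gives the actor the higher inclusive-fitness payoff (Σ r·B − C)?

Option 1: r to a half-sibling = 0.25.
Option 1: r to a great-grandoffspring = 0.125.
Option 1: Σ r·B − C = (2·0.25·0.364 + 1·0.125·0.249) − 0.45 = -0.236875.
Option 2: r to a double first cousin = 0.25.
Option 2: Σ r·B − C = (2·0.25·0.266) − 0.27 = -0.137.
Option 2 has the higher net inclusive-fitness payoff.

Option 2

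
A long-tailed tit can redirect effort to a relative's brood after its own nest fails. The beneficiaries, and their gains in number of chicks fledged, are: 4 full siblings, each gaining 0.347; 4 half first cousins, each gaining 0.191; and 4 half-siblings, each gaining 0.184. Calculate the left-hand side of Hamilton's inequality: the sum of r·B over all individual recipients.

0.92575

r to a full sibling = 1/2 (full sibs share both parents — two paths of length 2: r = 2·(1/2)^2 = 1/2).
r to a half first cousin = 1/16 (half first cousins share one grandparent — one path of length 4: r = (1/2)^4 = 1/16).
r to a half-sibling = 1/4 (half-sibs share one parent — one path of length 2: r = (1/2)^2 = 1/4).
Summing one r·B term per recipient: 4·0.5·0.347 + 4·0.0625·0.191 + 4·0.25·0.184 = 0.92575.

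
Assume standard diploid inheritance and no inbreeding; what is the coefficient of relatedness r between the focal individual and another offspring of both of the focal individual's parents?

Each parent–offspring link contributes a factor of 1/2, and independent paths through distinct common ancestors add.
Full sibs share both parents — two paths of length 2: r = 2·(1/2)^2 = 1/2.

0.5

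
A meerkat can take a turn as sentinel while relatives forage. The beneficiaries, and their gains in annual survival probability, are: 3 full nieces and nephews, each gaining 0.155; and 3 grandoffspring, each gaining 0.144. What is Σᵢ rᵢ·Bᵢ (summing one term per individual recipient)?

0.22425

r to a full niece or nephew = 1/4 (full aunt/uncle↔niece/nephew: two paths of length 3 through the shared grandparent pair: r = 2·(1/2)^3 = 1/4).
r to a grandoffspring = 1/4 (two parent–offspring links: r = (1/2)^2 = 1/4).
Summing one r·B term per recipient: 3·0.25·0.155 + 3·0.25·0.144 = 0.22425.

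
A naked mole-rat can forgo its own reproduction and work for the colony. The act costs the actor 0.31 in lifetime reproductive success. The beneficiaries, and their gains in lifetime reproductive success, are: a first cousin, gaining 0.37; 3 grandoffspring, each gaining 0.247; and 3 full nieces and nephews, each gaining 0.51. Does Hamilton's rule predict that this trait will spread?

Hamilton's rule: the trait is favored when the sum of r·B over every recipient exceeds the actor's cost C.
r to a first cousin = 1/8 (first cousins share one grandparent pair — two paths of length 4: r = 2·(1/2)^4 = 1/8).
r to a grandoffspring = 0.25 (two parent–offspring links: r = (1/2)^2 = 1/4).
r to a full niece or nephew = 0.25 (full aunt/uncle↔niece/nephew: two paths of length 3 through the shared grandparent pair: r = 2·(1/2)^3 = 1/4).
Summing one r·B term per recipient: 1·0.125·0.37 + 3·0.25·0.247 + 3·0.25·0.51 = 0.614.
0.614 > 0.31: the indirect benefit exceeds the cost.

Yes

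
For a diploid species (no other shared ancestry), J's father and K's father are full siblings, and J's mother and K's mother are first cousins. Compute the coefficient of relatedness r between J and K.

Wright's path rule: contributions from independent ancestry routes add.
J and K are related in two ways: first cousins through their fathers (r = 1/8) and second cousins through their mothers (r = 1/32).
r = 1/8 + 1/32 = 0.15625.

0.15625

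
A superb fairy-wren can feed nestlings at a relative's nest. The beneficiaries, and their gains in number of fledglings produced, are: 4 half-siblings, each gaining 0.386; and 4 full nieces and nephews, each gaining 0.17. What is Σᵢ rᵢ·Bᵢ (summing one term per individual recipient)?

r to a half-sibling = 0.25 (half-sibs share one parent — one path of length 2: r = (1/2)^2 = 1/4).
r to a full niece or nephew = 1/4 (full aunt/uncle↔niece/nephew: two paths of length 3 through the shared grandparent pair: r = 2·(1/2)^3 = 1/4).
Summing one r·B term per recipient: 4·0.25·0.386 + 4·0.25·0.17 = 0.556.

0.556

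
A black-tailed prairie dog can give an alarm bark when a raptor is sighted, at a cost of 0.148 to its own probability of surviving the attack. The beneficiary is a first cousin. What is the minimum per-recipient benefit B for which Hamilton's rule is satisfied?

1.184

r to a first cousin = 0.125 (first cousins share one grandparent pair — two paths of length 4: r = 2·(1/2)^4 = 1/8).
Hamilton's rule with n recipients of equal r: n·r·B > C, so B > C/(n·r) = 0.148/(1·0.125) = 1.184.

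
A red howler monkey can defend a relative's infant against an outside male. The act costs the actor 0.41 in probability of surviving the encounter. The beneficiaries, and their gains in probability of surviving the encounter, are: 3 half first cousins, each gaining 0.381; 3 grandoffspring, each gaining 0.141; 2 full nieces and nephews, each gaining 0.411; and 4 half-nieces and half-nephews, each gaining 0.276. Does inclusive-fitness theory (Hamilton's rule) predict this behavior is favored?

Yes

Hamilton's rule: the trait is favored when the sum of r·B over every recipient exceeds the actor's cost C.
r to a half first cousin = 0.0625 (half first cousins share one grandparent — one path of length 4: r = (1/2)^4 = 1/16).
r to a grandoffspring = 1/4 (two parent–offspring links: r = (1/2)^2 = 1/4).
r to a full niece or nephew = 0.25 (full aunt/uncle↔niece/nephew: two paths of length 3 through the shared grandparent pair: r = 2·(1/2)^3 = 1/4).
r to a half-niece or half-nephew = 0.125 (half-aunt/uncle↔niece/nephew: one path of length 3: r = (1/2)^3 = 1/8).
Summing one r·B term per recipient: 3·0.0625·0.381 + 3·0.25·0.141 + 2·0.25·0.411 + 4·0.125·0.276 = 0.5206875.
0.5206875 > 0.41: the indirect benefit exceeds the cost.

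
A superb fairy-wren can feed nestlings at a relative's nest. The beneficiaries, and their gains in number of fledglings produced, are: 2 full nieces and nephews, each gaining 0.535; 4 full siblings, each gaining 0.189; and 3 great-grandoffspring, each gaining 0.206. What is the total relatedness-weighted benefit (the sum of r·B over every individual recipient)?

0.72275

r to a full niece or nephew = 1/4 (full aunt/uncle↔niece/nephew: two paths of length 3 through the shared grandparent pair: r = 2·(1/2)^3 = 1/4).
r to a full sibling = 1/2 (full sibs share both parents — two paths of length 2: r = 2·(1/2)^2 = 1/2).
r to a great-grandoffspring = 0.125 (three parent–offspring links: r = (1/2)^3 = 1/8).
Summing one r·B term per recipient: 2·0.25·0.535 + 4·0.5·0.189 + 3·0.125·0.206 = 0.72275.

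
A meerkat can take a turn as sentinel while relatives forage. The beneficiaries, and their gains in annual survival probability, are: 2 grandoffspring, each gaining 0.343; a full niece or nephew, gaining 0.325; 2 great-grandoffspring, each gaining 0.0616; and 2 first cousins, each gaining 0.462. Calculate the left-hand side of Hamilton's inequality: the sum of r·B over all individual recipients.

0.38365

r to a grandoffspring = 0.25 (two parent–offspring links: r = (1/2)^2 = 1/4).
r to a full niece or nephew = 1/4 (full aunt/uncle↔niece/nephew: two paths of length 3 through the shared grandparent pair: r = 2·(1/2)^3 = 1/4).
r to a great-grandoffspring = 1/8 (three parent–offspring links: r = (1/2)^3 = 1/8).
r to a first cousin = 0.125 (first cousins share one grandparent pair — two paths of length 4: r = 2·(1/2)^4 = 1/8).
Summing one r·B term per recipient: 2·0.25·0.343 + 1·0.25·0.325 + 2·0.125·0.0616 + 2·0.125·0.462 = 0.38365.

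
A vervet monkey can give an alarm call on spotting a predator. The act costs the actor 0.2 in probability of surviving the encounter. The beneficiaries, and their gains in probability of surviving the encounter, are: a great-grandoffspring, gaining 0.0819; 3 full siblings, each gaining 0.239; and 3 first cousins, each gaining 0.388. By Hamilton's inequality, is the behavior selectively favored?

Yes

Hamilton's rule: the trait is favored when the sum of r·B over every recipient exceeds the actor's cost C.
r to a great-grandoffspring = 1/8 (three parent–offspring links: r = (1/2)^3 = 1/8).
r to a full sibling = 0.5 (full sibs share both parents — two paths of length 2: r = 2·(1/2)^2 = 1/2).
r to a first cousin = 1/8 (first cousins share one grandparent pair — two paths of length 4: r = 2·(1/2)^4 = 1/8).
Summing one r·B term per recipient: 1·0.125·0.0819 + 3·0.5·0.239 + 3·0.125·0.388 = 0.5142375.
0.5142375 > 0.2: the indirect benefit exceeds the cost.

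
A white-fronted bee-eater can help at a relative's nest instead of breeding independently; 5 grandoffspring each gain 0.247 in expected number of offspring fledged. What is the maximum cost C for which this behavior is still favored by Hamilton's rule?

0.30875

r to a grandoffspring = 1/4 (two parent–offspring links: r = (1/2)^2 = 1/4).
Hamilton's rule: n·r·B > C, so the trait is favored while C < n·r·B = 5·0.25·0.247 = 0.30875.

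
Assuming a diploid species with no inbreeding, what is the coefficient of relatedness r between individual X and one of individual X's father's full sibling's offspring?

Each parent–offspring link contributes a factor of 1/2, and independent paths through distinct common ancestors add.
First cousins share one grandparent pair — two paths of length 4: r = 2·(1/2)^4 = 1/8.

0.125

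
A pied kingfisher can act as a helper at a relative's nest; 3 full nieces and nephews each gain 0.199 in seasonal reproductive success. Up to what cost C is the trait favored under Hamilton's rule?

0.14925

r to a full niece or nephew = 1/4 (full aunt/uncle↔niece/nephew: two paths of length 3 through the shared grandparent pair: r = 2·(1/2)^3 = 1/4).
Hamilton's rule: n·r·B > C, so the trait is favored while C < n·r·B = 3·0.25·0.199 = 0.14925.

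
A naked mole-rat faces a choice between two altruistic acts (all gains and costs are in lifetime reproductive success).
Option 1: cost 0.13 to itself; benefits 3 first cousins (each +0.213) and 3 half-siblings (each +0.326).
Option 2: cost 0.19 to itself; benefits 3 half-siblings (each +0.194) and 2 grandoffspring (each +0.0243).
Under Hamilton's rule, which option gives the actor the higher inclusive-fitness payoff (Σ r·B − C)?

Option 1

Option 1: r to a first cousin = 0.125.
Option 1: r to a half-sibling = 0.25.
Option 1: Σ r·B − C = (3·0.125·0.213 + 3·0.25·0.326) − 0.13 = 0.194375.
Option 2: r to a half-sibling = 0.25.
Option 2: r to a grandoffspring = 0.25.
Option 2: Σ r·B − C = (3·0.25·0.194 + 2·0.25·0.0243) − 0.19 = -0.03235.
Option 1 has the higher net inclusive-fitness payoff.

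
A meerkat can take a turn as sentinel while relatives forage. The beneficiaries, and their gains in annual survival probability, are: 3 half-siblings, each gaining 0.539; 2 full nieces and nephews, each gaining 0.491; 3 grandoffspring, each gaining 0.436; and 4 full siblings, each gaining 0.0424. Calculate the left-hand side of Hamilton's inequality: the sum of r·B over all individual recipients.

1.06155

r to a half-sibling = 0.25 (half-sibs share one parent — one path of length 2: r = (1/2)^2 = 1/4).
r to a full niece or nephew = 0.25 (full aunt/uncle↔niece/nephew: two paths of length 3 through the shared grandparent pair: r = 2·(1/2)^3 = 1/4).
r to a grandoffspring = 1/4 (two parent–offspring links: r = (1/2)^2 = 1/4).
r to a full sibling = 1/2 (full sibs share both parents — two paths of length 2: r = 2·(1/2)^2 = 1/2).
Summing one r·B term per recipient: 3·0.25·0.539 + 2·0.25·0.491 + 3·0.25·0.436 + 4·0.5·0.0424 = 1.06155.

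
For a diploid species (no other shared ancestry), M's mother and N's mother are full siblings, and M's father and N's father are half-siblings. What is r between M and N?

Wright's path rule: contributions from independent ancestry routes add.
M and N are related in two ways: first cousins through their mothers (r = 1/8) and half first cousins through their fathers (r = 1/16).
r = 1/8 + 1/16 = 0.1875.

0.1875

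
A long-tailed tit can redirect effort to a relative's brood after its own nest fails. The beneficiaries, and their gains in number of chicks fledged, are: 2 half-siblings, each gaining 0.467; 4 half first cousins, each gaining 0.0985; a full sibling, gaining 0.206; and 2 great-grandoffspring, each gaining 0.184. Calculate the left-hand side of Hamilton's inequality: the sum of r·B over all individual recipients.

0.407125

r to a half-sibling = 0.25 (half-sibs share one parent — one path of length 2: r = (1/2)^2 = 1/4).
r to a half first cousin = 0.0625 (half first cousins share one grandparent — one path of length 4: r = (1/2)^4 = 1/16).
r to a full sibling = 1/2 (full sibs share both parents — two paths of length 2: r = 2·(1/2)^2 = 1/2).
r to a great-grandoffspring = 1/8 (three parent–offspring links: r = (1/2)^3 = 1/8).
Summing one r·B term per recipient: 2·0.25·0.467 + 4·0.0625·0.0985 + 1·0.5·0.206 + 2·0.125·0.184 = 0.407125.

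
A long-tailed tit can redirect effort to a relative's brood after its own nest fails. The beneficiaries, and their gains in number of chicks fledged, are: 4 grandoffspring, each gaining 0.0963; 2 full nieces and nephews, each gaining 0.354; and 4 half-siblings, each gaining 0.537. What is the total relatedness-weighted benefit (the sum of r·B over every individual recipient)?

r to a grandoffspring = 0.25 (two parent–offspring links: r = (1/2)^2 = 1/4).
r to a full niece or nephew = 1/4 (full aunt/uncle↔niece/nephew: two paths of length 3 through the shared grandparent pair: r = 2·(1/2)^3 = 1/4).
r to a half-sibling = 0.25 (half-sibs share one parent — one path of length 2: r = (1/2)^2 = 1/4).
Summing one r·B term per recipient: 4·0.25·0.0963 + 2·0.25·0.354 + 4·0.25·0.537 = 0.8103.

0.8103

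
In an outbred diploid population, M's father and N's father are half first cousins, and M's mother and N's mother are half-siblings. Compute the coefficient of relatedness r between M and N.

0.078125

Relatedness sums over independent paths through distinct common ancestors.
M and N are related in two ways: half second cousins through their fathers (r = 1/64) and half first cousins through their mothers (r = 1/16).
r = 1/64 + 1/16 = 5/64 = 0.078125.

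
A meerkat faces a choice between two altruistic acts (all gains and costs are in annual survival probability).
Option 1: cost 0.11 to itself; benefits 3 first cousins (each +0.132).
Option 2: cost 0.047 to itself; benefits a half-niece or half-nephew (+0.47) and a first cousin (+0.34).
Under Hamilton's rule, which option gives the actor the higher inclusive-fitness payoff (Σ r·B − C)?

Option 1: r to a first cousin = 0.125.
Option 1: Σ r·B − C = (3·0.125·0.132) − 0.11 = -0.0605.
Option 2: r to a half-niece or half-nephew = 0.125.
Option 2: r to a first cousin = 0.125.
Option 2: Σ r·B − C = (1·0.125·0.47 + 1·0.125·0.34) − 0.047 = 0.05425.
Option 2 has the higher net inclusive-fitness payoff.

Option 2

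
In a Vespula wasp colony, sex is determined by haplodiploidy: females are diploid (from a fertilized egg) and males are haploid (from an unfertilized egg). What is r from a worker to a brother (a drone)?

0.25

Her haploid brother carries none of their father's genes and a random half of their mother's genome; that half matches the maternal half of her own genome with probability 1/2: r = 1/2 · 1/2 = 1/4.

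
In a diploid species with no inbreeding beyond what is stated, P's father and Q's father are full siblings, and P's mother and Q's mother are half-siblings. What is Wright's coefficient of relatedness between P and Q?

0.1875

With two independent routes of shared ancestry, r is the sum of the two contributions.
P and Q are related in two ways: first cousins through their fathers (r = 1/8) and half first cousins through their mothers (r = 1/16).
r = 1/8 + 1/16 = 0.1875.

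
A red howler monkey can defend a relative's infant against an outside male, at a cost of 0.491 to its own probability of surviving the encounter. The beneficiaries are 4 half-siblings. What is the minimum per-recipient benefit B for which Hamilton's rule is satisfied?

r to a half-sibling = 0.25 (half-sibs share one parent — one path of length 2: r = (1/2)^2 = 1/4).
Hamilton's rule with n recipients of equal r: n·r·B > C, so B > C/(n·r) = 0.491/(4·0.25) = 0.491.

0.491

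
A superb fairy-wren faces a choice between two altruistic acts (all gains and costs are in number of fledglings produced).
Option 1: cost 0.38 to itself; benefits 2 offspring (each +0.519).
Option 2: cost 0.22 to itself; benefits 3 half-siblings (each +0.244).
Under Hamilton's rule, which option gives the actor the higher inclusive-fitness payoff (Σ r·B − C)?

Option 1

Option 1: r to an offspring = 0.5.
Option 1: Σ r·B − C = (2·0.5·0.519) − 0.38 = 0.139.
Option 2: r to a half-sibling = 0.25.
Option 2: Σ r·B − C = (3·0.25·0.244) − 0.22 = -0.037.
Option 1 has the higher net inclusive-fitness payoff.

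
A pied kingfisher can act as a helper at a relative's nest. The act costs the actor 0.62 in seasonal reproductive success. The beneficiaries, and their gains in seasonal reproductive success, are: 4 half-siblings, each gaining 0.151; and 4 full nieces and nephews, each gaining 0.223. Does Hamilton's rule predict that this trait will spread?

No

Hamilton's rule: the trait is favored when the sum of r·B over every recipient exceeds the actor's cost C.
r to a half-sibling = 0.25 (half-sibs share one parent — one path of length 2: r = (1/2)^2 = 1/4).
r to a full niece or nephew = 0.25 (full aunt/uncle↔niece/nephew: two paths of length 3 through the shared grandparent pair: r = 2·(1/2)^3 = 1/4).
Summing one r·B term per recipient: 4·0.25·0.151 + 4·0.25·0.223 = 0.374.
0.374 < 0.62: the indirect benefit is less than the cost.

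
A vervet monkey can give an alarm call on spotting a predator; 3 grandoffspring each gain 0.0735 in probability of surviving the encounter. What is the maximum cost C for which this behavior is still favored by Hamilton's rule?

0.055125

r to a grandoffspring = 0.25 (two parent–offspring links: r = (1/2)^2 = 1/4).
Hamilton's rule: n·r·B > C, so the trait is favored while C < n·r·B = 3·0.25·0.0735 = 0.055125.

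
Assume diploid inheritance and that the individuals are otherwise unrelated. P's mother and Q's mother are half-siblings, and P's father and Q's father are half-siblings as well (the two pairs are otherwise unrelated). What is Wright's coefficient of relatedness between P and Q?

0.125

Relatedness sums over independent paths through distinct common ancestors.
P and Q are related in two ways: half first cousins through their mothers (r = 1/16) and half first cousins through their fathers (r = 1/16).
r = 1/16 + 1/16 = 0.125.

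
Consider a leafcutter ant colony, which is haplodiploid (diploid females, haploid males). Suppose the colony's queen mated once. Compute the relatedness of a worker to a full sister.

0.75

Haplodiploid full sisters inherit their father's entire haploid genome identically (contributing 1/2) and on average half of their mother's contribution (1/2 · 1/2 = 1/4); r = 1/2 + 1/4 = 3/4.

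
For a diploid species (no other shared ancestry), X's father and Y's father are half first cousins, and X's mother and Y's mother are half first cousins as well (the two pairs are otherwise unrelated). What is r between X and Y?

0.03125

Wright's path rule: contributions from independent ancestry routes add.
X and Y are related in two ways: half second cousins through their fathers (r = 1/64) and half second cousins through their mothers (r = 1/64).
r = 1/64 + 1/64 = 1/32 = 0.03125.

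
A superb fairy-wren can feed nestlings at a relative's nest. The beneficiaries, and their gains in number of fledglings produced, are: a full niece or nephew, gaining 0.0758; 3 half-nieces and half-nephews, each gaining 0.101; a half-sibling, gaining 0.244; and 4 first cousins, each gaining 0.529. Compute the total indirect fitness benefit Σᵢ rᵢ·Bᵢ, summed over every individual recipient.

0.382325

r to a full niece or nephew = 0.25 (full aunt/uncle↔niece/nephew: two paths of length 3 through the shared grandparent pair: r = 2·(1/2)^3 = 1/4).
r to a half-niece or half-nephew = 0.125 (half-aunt/uncle↔niece/nephew: one path of length 3: r = (1/2)^3 = 1/8).
r to a half-sibling = 1/4 (half-sibs share one parent — one path of length 2: r = (1/2)^2 = 1/4).
r to a first cousin = 1/8 (first cousins share one grandparent pair — two paths of length 4: r = 2·(1/2)^4 = 1/8).
Summing one r·B term per recipient: 1·0.25·0.0758 + 3·0.125·0.101 + 1·0.25·0.244 + 4·0.125·0.529 = 0.382325.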